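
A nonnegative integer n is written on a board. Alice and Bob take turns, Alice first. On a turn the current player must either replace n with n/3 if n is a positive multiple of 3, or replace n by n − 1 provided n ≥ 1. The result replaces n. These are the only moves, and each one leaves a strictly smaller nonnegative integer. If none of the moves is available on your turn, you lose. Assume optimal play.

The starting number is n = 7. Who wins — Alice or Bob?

Bob wins.

Work bottom-up. With no move the player to move loses. Otherwise the position is W if at least one move leads to an L position for the opponent, and L if every move leads to a W.
n=0: no move → L
n=1: reaches L-position 0 → W
n=2: only reaches 1(W), which is W → L
n=3: reaches L-position 2 → W
n=4: only reaches 3(W), which is W → L
n=5: reaches L-position 4 → W
n=6: reaches L-position 2 → W
n=7: only reaches 6(W), which is W → L
Every move from 7 reaches a W position, so the mover loses.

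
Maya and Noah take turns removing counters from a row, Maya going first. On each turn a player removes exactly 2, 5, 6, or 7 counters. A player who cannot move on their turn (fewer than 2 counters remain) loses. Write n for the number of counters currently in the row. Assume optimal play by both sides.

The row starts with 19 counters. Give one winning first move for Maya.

Remove 6, leaving 13.

Build the W/L table. Terminal = L. A non-terminal position is W if it has a move to some L; otherwise it is L.
n=0: no move → L
n=1: no move → L
n=2: reaches L-position 0 → W
n=3: reaches L-position 1 → W
n=4: only reaches 2(W), which is W → L
n=5: reaches L-position 0 → W
n=6: reaches L-position 4 → W
n=7: reaches L-position 1 → W
n=8: reaches L-position 1 → W
n=9: reaches L-position 4 → W
n=10: reaches L-position 4 → W
n=11: reaches L-position 4 → W
n=12: only reaches 10(W), 7(W), 6(W), 5(W), all W → L
n=13: only reaches 11(W), 8(W), 7(W), 6(W), all W → L
n=14: reaches L-position 12 → W
n=15: reaches L-position 13 → W
n=16: only reaches 14(W), 11(W), 10(W), 9(W), all W → L
n=17: reaches L-position 12 → W
n=18: reaches L-position 16 → W
n=19: reaches L-position 13 → W
From 19, the L positions reachable in one move are: 13, 12. Any move reaching one of these is winning.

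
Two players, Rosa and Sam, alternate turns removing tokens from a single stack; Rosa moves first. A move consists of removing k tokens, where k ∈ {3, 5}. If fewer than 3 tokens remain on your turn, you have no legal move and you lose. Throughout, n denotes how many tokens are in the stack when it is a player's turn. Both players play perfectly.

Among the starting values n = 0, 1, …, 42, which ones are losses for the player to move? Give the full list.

Positions with no move are L. A position that does have a move is losing for the player to move precisely when every available move leads to a winning position for the opponent. Fill in the labels:
n=0: no move → L
n=1: no move → L
n=2: no move → L
n=3: can move to 0, which is L ⇒ W
n=4: can move to 1, which is L ⇒ W
n=5: can move to 2, which is L ⇒ W
n=6: can move to 1, which is L ⇒ W
n=7: can move to 2, which is L ⇒ W
n=8: moves to 5(W), 3(W); every one is W ⇒ L
n=9: moves to 6(W), 4(W); every one is W ⇒ L
n=10: moves to 7(W), 5(W); every one is W ⇒ L
n=11: can move to 8, which is L ⇒ W
n=12: can move to 9, which is L ⇒ W
n=13: can move to 10, which is L ⇒ W
n=14: can move to 9, which is L ⇒ W
n=15: can move to 10, which is L ⇒ W
n=16: moves to 13(W), 11(W); every one is W ⇒ L
n=17: moves to 14(W), 12(W); every one is W ⇒ L
n=18: moves to 15(W), 13(W); every one is W ⇒ L
n=19: can move to 16, which is L ⇒ W
n=20: can move to 17, which is L ⇒ W
n=21: can move to 18, which is L ⇒ W
n=22: can move to 17, which is L ⇒ W
n=23: can move to 18, which is L ⇒ W
n=24: moves to 21(W), 19(W); every one is W ⇒ L
n=25: moves to 22(W), 20(W); every one is W ⇒ L
n=26: moves to 23(W), 21(W); every one is W ⇒ L
n=27: can move to 24, which is L ⇒ W
n=28: can move to 25, which is L ⇒ W
n=29: can move to 26, which is L ⇒ W
n=30: can move to 25, which is L ⇒ W
n=31: can move to 26, which is L ⇒ W
n=32: moves to 29(W), 27(W); every one is W ⇒ L
n=33: moves to 30(W), 28(W); every one is W ⇒ L
n=34: moves to 31(W), 29(W); every one is W ⇒ L
n=35: can move to 32, which is L ⇒ W
n=36: can move to 33, which is L ⇒ W
n=37: can move to 34, which is L ⇒ W
n=38: can move to 33, which is L ⇒ W
n=39: can move to 34, which is L ⇒ W
n=40: moves to 37(W), 35(W); every one is W ⇒ L
n=41: moves to 38(W), 36(W); every one is W ⇒ L
n=42: moves to 39(W), 37(W); every one is W ⇒ L
Reading off the rows marked L gives the requested list; there are 18 such values of n.

0, 1, 2, 8, 9, 10, 16, 17, 18, 24, 25, 26, 32, 33, 34, 40, 41, 42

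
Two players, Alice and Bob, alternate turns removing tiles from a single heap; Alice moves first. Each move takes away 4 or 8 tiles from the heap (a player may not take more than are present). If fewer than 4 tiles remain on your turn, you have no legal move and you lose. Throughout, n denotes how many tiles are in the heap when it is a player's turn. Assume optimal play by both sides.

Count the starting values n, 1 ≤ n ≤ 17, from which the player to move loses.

7

Positions with no move are L. A position that does have a move is losing for the player to move precisely when every available move leads to a winning position for the opponent. Fill in the labels:
n=0: no move → L
n=1: no move → L
n=2: no move → L
n=3: no move → L
n=4: reaches L-position 0 → W
n=5: reaches L-position 1 → W
n=6: reaches L-position 2 → W
n=7: reaches L-position 3 → W
n=8: reaches L-position 0 → W
n=9: reaches L-position 1 → W
n=10: reaches L-position 2 → W
n=11: reaches L-position 3 → W
n=12: only reaches 8(W), 4(W), all W → L
n=13: only reaches 9(W), 5(W), all W → L
n=14: only reaches 10(W), 6(W), all W → L
n=15: only reaches 11(W), 7(W), all W → L
n=16: reaches L-position 12 → W
n=17: reaches L-position 13 → W
L entries with 1 ≤ n ≤ 17 (n=0 is outside the asked range and is not counted): n = 1, 2, 3, 12, 13, 14, 15; that makes 7.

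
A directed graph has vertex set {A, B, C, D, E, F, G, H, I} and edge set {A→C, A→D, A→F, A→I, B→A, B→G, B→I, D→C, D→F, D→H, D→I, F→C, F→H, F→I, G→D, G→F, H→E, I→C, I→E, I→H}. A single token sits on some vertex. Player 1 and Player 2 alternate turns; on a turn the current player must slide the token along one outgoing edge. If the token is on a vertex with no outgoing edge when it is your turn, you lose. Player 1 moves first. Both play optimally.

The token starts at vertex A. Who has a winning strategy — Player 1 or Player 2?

Player 1 wins.

Label each position W (a win for the player to move) or L (a loss). A position with no legal move is L; any other position is W exactly when some move reaches an L, and L when every move reaches a W.
Every edge goes from a vertex to one that appears earlier in the order C, E, H, I, F, D, A, G, B, so processing vertices in that order labels each vertex after all of its successors.
C: no outgoing edge → L
E: no outgoing edge → L
H: →E(L), so W
I: →E(L), so W
F: →C(L), so W
D: →C(L), so W
A: →C(L), so W
G: →D(W), F(W) — all W, so L
B: →G(L), so W
From A Player 1 can move to C, reaching an L position.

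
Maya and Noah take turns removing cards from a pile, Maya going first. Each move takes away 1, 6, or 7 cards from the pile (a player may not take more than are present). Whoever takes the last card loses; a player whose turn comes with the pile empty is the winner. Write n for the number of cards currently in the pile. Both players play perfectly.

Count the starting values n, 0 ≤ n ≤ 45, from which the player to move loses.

12

Build the W/L table. Terminal = W. A non-terminal position is W if it has a move to some L; otherwise it is L.
n=0: no move; the opponent has just taken the last card and therefore loses → W
n=1: →0(W) only, which is W, so L
n=2: →1(L), so W
n=3: →2(W) only, which is W, so L
n=4: →3(L), so W
n=5: →4(W) only, which is W, so L
n=6: →5(L), so W
n=7: →1(L), so W
n=8: →1(L), so W
n=9: →3(L), so W
n=10: →3(L), so W
n=11: →5(L), so W
n=12: →5(L), so W
n=13: →12(W), 7(W), 6(W) — all W, so L
n=14: →13(L), so W
n=15: →14(W), 9(W), 8(W) — all W, so L
n=16: →15(L), so W
n=17: →16(W), 11(W), 10(W) — all W, so L
n=18: →17(L), so W
n=19: →13(L), so W
n=20: →13(L), so W
n=21: →15(L), so W
n=22: →15(L), so W
n=23: →17(L), so W
n=24: →17(L), so W
n=25: →24(W), 19(W), 18(W) — all W, so L
n=26: →25(L), so W
n=27: →26(W), 21(W), 20(W) — all W, so L
n=28: →27(L), so W
n=29: →28(W), 23(W), 22(W) — all W, so L
n=30: →29(L), so W
n=31: →25(L), so W
n=32: →25(L), so W
n=33: →27(L), so W
n=34: →27(L), so W
n=35: →29(L), so W
n=36: →29(L), so W
n=37: →36(W), 31(W), 30(W) — all W, so L
n=38: →37(L), so W
n=39: →38(W), 33(W), 32(W) — all W, so L
n=40: →39(L), so W
n=41: →40(W), 35(W), 34(W) — all W, so L
n=42: →41(L), so W
n=43: →37(L), so W
n=44: →37(L), so W
n=45: →39(L), so W
L entries with 0 ≤ n ≤ 45: n = 1, 3, 5, 13, 15, 17, 25, 27, 29, 37, 39, 41; that makes 12.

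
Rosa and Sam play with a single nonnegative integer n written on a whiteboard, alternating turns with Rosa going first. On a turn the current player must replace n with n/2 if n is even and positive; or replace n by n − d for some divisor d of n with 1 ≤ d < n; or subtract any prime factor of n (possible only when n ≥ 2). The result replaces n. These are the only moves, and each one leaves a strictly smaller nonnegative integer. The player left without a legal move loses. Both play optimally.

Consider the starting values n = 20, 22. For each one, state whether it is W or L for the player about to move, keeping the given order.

Work bottom-up. With no move the player to move loses. Otherwise the position is W if at least one move leads to an L position for the opponent, and L if every move leads to a W.
n=0: no move → L
n=1: no move → L
n=2: can move to 0, which is L ⇒ W
n=3: can move to 0, which is L ⇒ W
n=4: moves to 2(W), 3(W); every one is W ⇒ L
n=5: can move to 0, which is L ⇒ W
n=6: can move to 4, which is L ⇒ W
n=7: can move to 0, which is L ⇒ W
n=8: can move to 4, which is L ⇒ W
n=9: moves to 6(W), 8(W); every one is W ⇒ L
n=10: can move to 9, which is L ⇒ W
n=11: can move to 0, which is L ⇒ W
n=12: can move to 9, which is L ⇒ W
n=13: can move to 0, which is L ⇒ W
n=14: moves to 7(W), 12(W), 13(W); every one is W ⇒ L
n=15: can move to 14, which is L ⇒ W
n=16: can move to 14, which is L ⇒ W
n=17: can move to 0, which is L ⇒ W
n=18: can move to 9, which is L ⇒ W
n=19: can move to 0, which is L ⇒ W
n=20: moves to 10(W), 15(W), 16(W), 18(W), 19(W); every one is W ⇒ L
n=21: can move to 14, which is L ⇒ W
n=22: can move to 20, which is L ⇒ W

20: L, 22: W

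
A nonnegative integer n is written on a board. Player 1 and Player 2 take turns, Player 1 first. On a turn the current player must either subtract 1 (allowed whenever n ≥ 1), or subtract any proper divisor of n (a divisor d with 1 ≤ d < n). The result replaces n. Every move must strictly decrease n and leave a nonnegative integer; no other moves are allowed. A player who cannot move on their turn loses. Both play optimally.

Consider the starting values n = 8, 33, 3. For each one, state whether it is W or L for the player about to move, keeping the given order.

Positions with no move are L. A position that does have a move is losing for the player to move precisely when every available move leads to a winning position for the opponent. Fill in the labels:
n=0: no move → L
n=1: reaches L-position 0 → W
n=2: only reaches 1(W), which is W → L
n=3: reaches L-position 2 → W
n=4: reaches L-position 2 → W
n=5: only reaches 4(W), which is W → L
n=6: reaches L-position 5 → W
n=7: only reaches 6(W), which is W → L
n=8: reaches L-position 7 → W
n=9: only reaches 6(W), 8(W), all W → L
n=10: reaches L-position 5 → W
n=11: only reaches 10(W), which is W → L
n=12: reaches L-position 9 → W
n=13: only reaches 12(W), which is W → L
n=14: reaches L-position 7 → W
n=15: only reaches 10(W), 12(W), 14(W), all W → L
n=16: reaches L-position 15 → W
n=17: only reaches 16(W), which is W → L
n=18: reaches L-position 9 → W
n=19: only reaches 18(W), which is W → L
n=20: reaches L-position 15 → W
n=21: only reaches 14(W), 18(W), 20(W), all W → L
n=22: reaches L-position 11 → W
n=23: only reaches 22(W), which is W → L
n=24: reaches L-position 21 → W
n=25: only reaches 20(W), 24(W), all W → L
n=26: reaches L-position 13 → W
n=27: only reaches 18(W), 24(W), 26(W), all W → L
n=28: reaches L-position 21 → W
n=29: only reaches 28(W), which is W → L
n=30: reaches L-position 15 → W
n=31: only reaches 30(W), which is W → L
n=32: reaches L-position 31 → W
n=33: only reaches 22(W), 30(W), 32(W), all W → L

8: W, 33: L, 3: W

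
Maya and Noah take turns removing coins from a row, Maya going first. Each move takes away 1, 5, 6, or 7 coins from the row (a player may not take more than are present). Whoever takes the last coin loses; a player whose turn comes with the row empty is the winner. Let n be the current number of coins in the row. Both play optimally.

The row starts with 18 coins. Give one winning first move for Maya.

Compute win/loss labels from the base case upward. A position with no move is W. Any other position is W if it can reach an L in one move, else L.
n=0: no move; the opponent has just taken the last coin and therefore loses → W
n=1: only reaches 0(W), which is W → L
n=2: reaches L-position 1 → W
n=3: only reaches 2(W), which is W → L
n=4: reaches L-position 3 → W
n=5: only reaches 4(W), 0(W), all W → L
n=6: reaches L-position 5 → W
n=7: reaches L-position 1 → W
n=8: reaches L-position 3 → W
n=9: reaches L-position 3 → W
n=10: reaches L-position 5 → W
n=11: reaches L-position 5 → W
n=12: reaches L-position 5 → W
n=13: only reaches 12(W), 8(W), 7(W), 6(W), all W → L
n=14: reaches L-position 13 → W
n=15: only reaches 14(W), 10(W), 9(W), 8(W), all W → L
n=16: reaches L-position 15 → W
n=17: only reaches 16(W), 12(W), 11(W), 10(W), all W → L
n=18: reaches L-position 17 → W
From 18, the L positions reachable in one move are: 17, 13. Any move reaching one of these is winning.

Remove 1, leaving 17.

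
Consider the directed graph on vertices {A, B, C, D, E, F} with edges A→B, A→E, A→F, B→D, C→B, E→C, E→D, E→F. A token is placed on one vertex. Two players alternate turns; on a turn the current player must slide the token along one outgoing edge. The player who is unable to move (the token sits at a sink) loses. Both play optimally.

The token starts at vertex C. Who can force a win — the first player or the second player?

The second player wins.

Use the standard recursion: the mover loses at a terminal position; elsewhere, the mover wins exactly when some move hands the opponent an L position.
Every edge goes from a vertex to one that appears earlier in the order D, F, B, C, E, A, so processing vertices in that order labels each vertex after all of its successors.
D: no outgoing edge → L
F: no outgoing edge → L
B: W (go to D, an L position)
C: L (sole option B(W) is W)
E: W (go to C, an L position)
A: W (go to F, an L position)
The starting position C is L: whatever the player to move does, the opponent receives a W position.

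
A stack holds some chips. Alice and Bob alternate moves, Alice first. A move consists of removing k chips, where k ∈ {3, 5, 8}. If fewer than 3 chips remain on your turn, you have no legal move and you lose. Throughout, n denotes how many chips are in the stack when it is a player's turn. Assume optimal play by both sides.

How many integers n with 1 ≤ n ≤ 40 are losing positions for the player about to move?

11

Label each position W (a win for the player to move) or L (a loss). A position with no legal move is L; any other position is W exactly when some move reaches an L, and L when every move reaches a W.
n=0: no move → L
n=1: no move → L
n=2: no move → L
n=3: can move to 0, which is L ⇒ W
n=4: can move to 1, which is L ⇒ W
n=5: can move to 2, which is L ⇒ W
n=6: can move to 1, which is L ⇒ W
n=7: can move to 2, which is L ⇒ W
n=8: can move to 0, which is L ⇒ W
n=9: can move to 1, which is L ⇒ W
n=10: can move to 2, which is L ⇒ W
n=11: moves to 8(W), 6(W), 3(W); every one is W ⇒ L
n=12: moves to 9(W), 7(W), 4(W); every one is W ⇒ L
n=13: moves to 10(W), 8(W), 5(W); every one is W ⇒ L
n=14: can move to 11, which is L ⇒ W
n=15: can move to 12, which is L ⇒ W
n=16: can move to 13, which is L ⇒ W
n=17: can move to 12, which is L ⇒ W
n=18: can move to 13, which is L ⇒ W
n=19: can move to 11, which is L ⇒ W
n=20: can move to 12, which is L ⇒ W
n=21: can move to 13, which is L ⇒ W
n=22: moves to 19(W), 17(W), 14(W); every one is W ⇒ L
n=23: moves to 20(W), 18(W), 15(W); every one is W ⇒ L
n=24: moves to 21(W), 19(W), 16(W); every one is W ⇒ L
n=25: can move to 22, which is L ⇒ W
n=26: can move to 23, which is L ⇒ W
n=27: can move to 24, which is L ⇒ W
n=28: can move to 23, which is L ⇒ W
n=29: can move to 24, which is L ⇒ W
n=30: can move to 22, which is L ⇒ W
n=31: can move to 23, which is L ⇒ W
n=32: can move to 24, which is L ⇒ W
n=33: moves to 30(W), 28(W), 25(W); every one is W ⇒ L
n=34: moves to 31(W), 29(W), 26(W); every one is W ⇒ L
n=35: moves to 32(W), 30(W), 27(W); every one is W ⇒ L
n=36: can move to 33, which is L ⇒ W
n=37: can move to 34, which is L ⇒ W
n=38: can move to 35, which is L ⇒ W
n=39: can move to 34, which is L ⇒ W
n=40: can move to 35, which is L ⇒ W
L entries with 1 ≤ n ≤ 40 (n=0 is outside the asked range and is not counted): n = 1, 2, 11, 12, 13, 22, 23, 24, 33, 34, 35; that makes 11.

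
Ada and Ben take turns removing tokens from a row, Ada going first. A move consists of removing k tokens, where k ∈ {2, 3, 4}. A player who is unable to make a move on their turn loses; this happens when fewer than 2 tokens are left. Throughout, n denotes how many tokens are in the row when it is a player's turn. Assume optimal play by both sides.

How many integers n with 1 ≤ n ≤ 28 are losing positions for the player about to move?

Compute win/loss labels from the base case upward. A position with no move is L. Any other position is W if it can reach an L in one move, else L.
n=0: no move → L
n=1: no move → L
n=2: W (go to 0, an L position)
n=3: W (go to 1, an L position)
n=4: W (go to 1, an L position)
n=5: W (go to 1, an L position)
n=6: L (options 4(W), 3(W), 2(W) are all W)
n=7: L (options 5(W), 4(W), 3(W) are all W)
n=8: W (go to 6, an L position)
n=9: W (go to 7, an L position)
n=10: W (go to 7, an L position)
n=11: W (go to 7, an L position)
n=12: L (options 10(W), 9(W), 8(W) are all W)
n=13: L (options 11(W), 10(W), 9(W) are all W)
n=14: W (go to 12, an L position)
n=15: W (go to 13, an L position)
n=16: W (go to 13, an L position)
n=17: W (go to 13, an L position)
n=18: L (options 16(W), 15(W), 14(W) are all W)
n=19: L (options 17(W), 16(W), 15(W) are all W)
n=20: W (go to 18, an L position)
n=21: W (go to 19, an L position)
n=22: W (go to 19, an L position)
n=23: W (go to 19, an L position)
n=24: L (options 22(W), 21(W), 20(W) are all W)
n=25: L (options 23(W), 22(W), 21(W) are all W)
n=26: W (go to 24, an L position)
n=27: W (go to 25, an L position)
n=28: W (go to 25, an L position)
L entries with 1 ≤ n ≤ 28 (n=0 is outside the asked range and is not counted): n = 1, 6, 7, 12, 13, 18, 19, 24, 25; that makes 9.

9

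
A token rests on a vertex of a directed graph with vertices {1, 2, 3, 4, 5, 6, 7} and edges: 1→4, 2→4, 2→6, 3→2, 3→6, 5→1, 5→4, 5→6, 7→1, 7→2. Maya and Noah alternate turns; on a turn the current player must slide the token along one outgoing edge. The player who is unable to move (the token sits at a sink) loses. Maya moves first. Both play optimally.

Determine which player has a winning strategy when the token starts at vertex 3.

Maya wins.

Compute win/loss labels from the base case upward. A position with no move is L. Any other position is W if it can reach an L in one move, else L.
Every edge goes from a vertex to one that appears earlier in the order 6, 4, 2, 1, 7, 3, 5, so processing vertices in that order labels each vertex after all of its successors.
6: no outgoing edge → L
4: no outgoing edge → L
2: can move to 4, which is L ⇒ W
1: can move to 4, which is L ⇒ W
7: moves to 1(W), 2(W); every one is W ⇒ L
3: can move to 6, which is L ⇒ W
5: can move to 4, which is L ⇒ W
From 3 Maya can move to 6, reaching an L position.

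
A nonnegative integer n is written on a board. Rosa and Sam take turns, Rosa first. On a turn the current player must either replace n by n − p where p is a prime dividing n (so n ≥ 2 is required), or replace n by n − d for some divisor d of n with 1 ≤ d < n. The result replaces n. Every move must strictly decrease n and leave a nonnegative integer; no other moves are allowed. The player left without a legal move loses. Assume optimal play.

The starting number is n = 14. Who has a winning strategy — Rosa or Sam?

Sam wins.

Compute win/loss labels from the base case upward. A position with no move is L. Any other position is W if it can reach an L in one move, else L.
n=0: no move → L
n=1: no move → L
n=2: reaches L-position 0 → W
n=3: reaches L-position 0 → W
n=4: only reaches 2(W), 3(W), all W → L
n=5: reaches L-position 0 → W
n=6: reaches L-position 4 → W
n=7: reaches L-position 0 → W
n=8: reaches L-position 4 → W
n=9: only reaches 6(W), 8(W), all W → L
n=10: reaches L-position 9 → W
n=11: reaches L-position 0 → W
n=12: reaches L-position 9 → W
n=13: reaches L-position 0 → W
n=14: only reaches 7(W), 12(W), 13(W), all W → L
The starting position 14 is L: whatever Rosa does, the opponent receives a W position.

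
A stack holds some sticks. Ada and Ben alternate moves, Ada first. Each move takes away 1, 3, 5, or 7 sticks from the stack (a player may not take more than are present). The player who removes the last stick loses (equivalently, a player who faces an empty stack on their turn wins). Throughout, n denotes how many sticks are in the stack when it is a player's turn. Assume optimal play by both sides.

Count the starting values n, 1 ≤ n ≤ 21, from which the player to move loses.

11

Positions with no move are W. A position that does have a move is losing for the player to move precisely when every available move leads to a winning position for the opponent. Fill in the labels:
n=0: no move; the opponent has just taken the last stick and therefore loses → W
n=1: only reaches 0(W), which is W → L
n=2: reaches L-position 1 → W
n=3: only reaches 2(W), 0(W), all W → L
n=4: reaches L-position 3 → W
n=5: only reaches 4(W), 2(W), 0(W), all W → L
n=6: reaches L-position 5 → W
n=7: only reaches 6(W), 4(W), 2(W), 0(W), all W → L
n=8: reaches L-position 7 → W
n=9: only reaches 8(W), 6(W), 4(W), 2(W), all W → L
n=10: reaches L-position 9 → W
n=11: only reaches 10(W), 8(W), 6(W), 4(W), all W → L
n=12: reaches L-position 11 → W
n=13: only reaches 12(W), 10(W), 8(W), 6(W), all W → L
n=14: reaches L-position 13 → W
n=15: only reaches 14(W), 12(W), 10(W), 8(W), all W → L
n=16: reaches L-position 15 → W
n=17: only reaches 16(W), 14(W), 12(W), 10(W), all W → L
n=18: reaches L-position 17 → W
n=19: only reaches 18(W), 16(W), 14(W), 12(W), all W → L
n=20: reaches L-position 19 → W
n=21: only reaches 20(W), 18(W), 16(W), 14(W), all W → L
L entries with 1 ≤ n ≤ 21 (the range starts at n=1): n = 1, 3, 5, 7, 9, 11, 13, 15, 17, 19, 21; that makes 11.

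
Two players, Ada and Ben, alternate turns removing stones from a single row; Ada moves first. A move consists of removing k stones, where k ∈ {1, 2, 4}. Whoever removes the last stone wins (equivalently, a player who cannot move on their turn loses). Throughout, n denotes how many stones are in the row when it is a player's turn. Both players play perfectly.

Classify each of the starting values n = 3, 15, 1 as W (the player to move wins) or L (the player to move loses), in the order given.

3: L, 15: L, 1: W

Use the standard recursion: the mover loses at a terminal position; elsewhere, the mover wins exactly when some move hands the opponent an L position.
n=0: no move → L
n=1: W (go to 0, an L position)
n=2: W (go to 0, an L position)
n=3: L (options 2(W), 1(W) are all W)
n=4: W (go to 3, an L position)
n=5: W (go to 3, an L position)
n=6: L (options 5(W), 4(W), 2(W) are all W)
n=7: W (go to 6, an L position)
n=8: W (go to 6, an L position)
n=9: L (options 8(W), 7(W), 5(W) are all W)
n=10: W (go to 9, an L position)
n=11: W (go to 9, an L position)
n=12: L (options 11(W), 10(W), 8(W) are all W)
n=13: W (go to 12, an L position)
n=14: W (go to 12, an L position)
n=15: L (options 14(W), 13(W), 11(W) are all W)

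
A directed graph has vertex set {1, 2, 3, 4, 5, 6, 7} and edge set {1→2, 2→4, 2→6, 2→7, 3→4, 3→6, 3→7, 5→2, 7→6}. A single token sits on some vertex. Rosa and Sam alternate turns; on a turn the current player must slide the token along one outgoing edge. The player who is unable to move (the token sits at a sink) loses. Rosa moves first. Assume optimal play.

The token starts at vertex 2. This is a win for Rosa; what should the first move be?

Move to 4.

Positions with no move are L. A position that does have a move is losing for the player to move precisely when every available move leads to a winning position for the opponent. Fill in the labels:
Every edge goes from a vertex to one that appears earlier in the order 6, 4, 7, 3, 2, 5, 1, so processing vertices in that order labels each vertex after all of its successors.
6: no outgoing edge → L
4: no outgoing edge → L
7: can move to 6, which is L ⇒ W
3: can move to 4, which is L ⇒ W
2: can move to 4, which is L ⇒ W
5: the only move is to 2(W), a W ⇒ L
1: the only move is to 2(W), a W ⇒ L
From 2, the L positions reachable in one move are: 4, 6. Any move reaching one of these is winning.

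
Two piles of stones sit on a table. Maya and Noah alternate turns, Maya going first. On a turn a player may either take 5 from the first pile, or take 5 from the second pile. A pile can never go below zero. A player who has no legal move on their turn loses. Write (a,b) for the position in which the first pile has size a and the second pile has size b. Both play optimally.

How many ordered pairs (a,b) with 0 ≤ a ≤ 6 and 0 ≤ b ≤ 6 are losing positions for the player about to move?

Use the standard recursion: the mover loses at a terminal position; elsewhere, the mover wins exactly when some move hands the opponent an L position.
Every move lowers a or b (never raises either), so fill the grid row by row in increasing a, and left to right within a row: each cell's successors are then already labelled.
      b=0  b=1  b=2  b=3  b=4  b=5  b=6
a=0:    L    L    L    L    L    W    W
a=1:    L    L    L    L    L    W    W
a=2:    L    L    L    L    L    W    W
a=3:    L    L    L    L    L    W    W
a=4:    L    L    L    L    L    W    W
a=5:    W    W    W    W    W    L    L
a=6:    W    W    W    W    W    L    L
Cells with no legal move (terminal, hence L): (0,0), (0,1), (0,2), (0,3), (0,4), (1,0), (1,1), (1,2), (1,3), (1,4), (2,0), (2,1), (2,2), (2,3), (2,4), (3,0), (3,1), (3,2), (3,3), (3,4), (4,0), (4,1), (4,2), (4,3), (4,4).
The remaining L cells, each justified by listing all of its moves:
(5,5): only reaches (0,5)(W), (5,0)(W), all W → L
(5,6): only reaches (0,6)(W), (5,1)(W), all W → L
(6,5): only reaches (1,5)(W), (6,0)(W), all W → L
(6,6): only reaches (1,6)(W), (6,1)(W), all W → L
Every other cell has at least one move into one of the L cells above, so it is W.
L cells per row: a=0: 5, a=1: 5, a=2: 5, a=3: 5, a=4: 5, a=5: 2, a=6: 2; total 29.

29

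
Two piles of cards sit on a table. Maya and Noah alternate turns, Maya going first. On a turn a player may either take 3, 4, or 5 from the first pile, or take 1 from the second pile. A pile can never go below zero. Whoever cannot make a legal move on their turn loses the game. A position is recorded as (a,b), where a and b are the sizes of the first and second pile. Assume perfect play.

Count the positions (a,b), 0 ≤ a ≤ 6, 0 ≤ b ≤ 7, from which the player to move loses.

Use the standard recursion: the mover loses at a terminal position; elsewhere, the mover wins exactly when some move hands the opponent an L position.
Every move lowers a or b (never raises either), so fill the grid row by row in increasing a, and left to right within a row: each cell's successors are then already labelled.
      b=0  b=1  b=2  b=3  b=4  b=5  b=6  b=7
a=0:    L    W    L    W    L    W    L    W
a=1:    L    W    L    W    L    W    L    W
a=2:    L    W    L    W    L    W    L    W
a=3:    W    L    W    L    W    L    W    L
a=4:    W    L    W    L    W    L    W    L
a=5:    W    L    W    L    W    L    W    L
a=6:    W    W    W    W    W    W    W    W
Cells with no legal move (terminal, hence L): (0,0), (1,0), (2,0).
The remaining L cells, each justified by listing all of its moves:
(0,2): only reaches (0,1)(W), which is W → L
(0,4): only reaches (0,3)(W), which is W → L
(0,6): only reaches (0,5)(W), which is W → L
(1,2): only reaches (1,1)(W), which is W → L
(1,4): only reaches (1,3)(W), which is W → L
(1,6): only reaches (1,5)(W), which is W → L
(2,2): only reaches (2,1)(W), which is W → L
(2,4): only reaches (2,3)(W), which is W → L
(2,6): only reaches (2,5)(W), which is W → L
(3,1): only reaches (0,1)(W), (3,0)(W), all W → L
(3,3): only reaches (0,3)(W), (3,2)(W), all W → L
(3,5): only reaches (0,5)(W), (3,4)(W), all W → L
(3,7): only reaches (0,7)(W), (3,6)(W), all W → L
(4,1): only reaches (1,1)(W), (0,1)(W), (4,0)(W), all W → L
(4,3): only reaches (1,3)(W), (0,3)(W), (4,2)(W), all W → L
(4,5): only reaches (1,5)(W), (0,5)(W), (4,4)(W), all W → L
(4,7): only reaches (1,7)(W), (0,7)(W), (4,6)(W), all W → L
(5,1): only reaches (2,1)(W), (1,1)(W), (0,1)(W), (5,0)(W), all W → L
(5,3): only reaches (2,3)(W), (1,3)(W), (0,3)(W), (5,2)(W), all W → L
(5,5): only reaches (2,5)(W), (1,5)(W), (0,5)(W), (5,4)(W), all W → L
(5,7): only reaches (2,7)(W), (1,7)(W), (0,7)(W), (5,6)(W), all W → L
Every other cell has at least one move into one of the L cells above, so it is W.
L cells per row: a=0: 4, a=1: 4, a=2: 4, a=3: 4, a=4: 4, a=5: 4, a=6: 0; total 24.

24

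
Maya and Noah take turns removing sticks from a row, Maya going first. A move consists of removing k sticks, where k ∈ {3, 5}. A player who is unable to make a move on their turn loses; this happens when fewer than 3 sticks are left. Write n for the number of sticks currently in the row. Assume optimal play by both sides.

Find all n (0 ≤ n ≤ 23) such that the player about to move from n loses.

0, 1, 2, 8, 9, 10, 16, 17, 18

Build the W/L table. Terminal = L. A non-terminal position is W if it has a move to some L; otherwise it is L.
n=0: no move → L
n=1: no move → L
n=2: no move → L
n=3: →0(L), so W
n=4: →1(L), so W
n=5: →2(L), so W
n=6: →1(L), so W
n=7: →2(L), so W
n=8: →5(W), 3(W) — all W, so L
n=9: →6(W), 4(W) — all W, so L
n=10: →7(W), 5(W) — all W, so L
n=11: →8(L), so W
n=12: →9(L), so W
n=13: →10(L), so W
n=14: →9(L), so W
n=15: →10(L), so W
n=16: →13(W), 11(W) — all W, so L
n=17: →14(W), 12(W) — all W, so L
n=18: →15(W), 13(W) — all W, so L
n=19: →16(L), so W
n=20: →17(L), so W
n=21: →18(L), so W
n=22: →17(L), so W
n=23: →18(L), so W
Reading off the rows marked L gives the requested list; there are 9 such values of n.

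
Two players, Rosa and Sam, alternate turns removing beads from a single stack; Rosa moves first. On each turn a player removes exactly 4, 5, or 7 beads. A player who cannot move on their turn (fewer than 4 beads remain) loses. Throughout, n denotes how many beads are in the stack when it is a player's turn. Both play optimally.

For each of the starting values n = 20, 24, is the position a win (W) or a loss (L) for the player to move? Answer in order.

Positions with no move are L. A position that does have a move is losing for the player to move precisely when every available move leads to a winning position for the opponent. Fill in the labels:
n=0: no move → L
n=1: no move → L
n=2: no move → L
n=3: no move → L
n=4: →0(L), so W
n=5: →1(L), so W
n=6: →2(L), so W
n=7: →3(L), so W
n=8: →3(L), so W
n=9: →2(L), so W
n=10: →3(L), so W
n=11: →7(W), 6(W), 4(W) — all W, so L
n=12: →8(W), 7(W), 5(W) — all W, so L
n=13: →9(W), 8(W), 6(W) — all W, so L
n=14: →10(W), 9(W), 7(W) — all W, so L
n=15: →11(L), so W
n=16: →12(L), so W
n=17: →13(L), so W
n=18: →14(L), so W
n=19: →14(L), so W
n=20: →13(L), so W
n=21: →14(L), so W
n=22: →18(W), 17(W), 15(W) — all W, so L
n=23: →19(W), 18(W), 16(W) — all W, so L
n=24: →20(W), 19(W), 17(W) — all W, so L

20: W, 24: L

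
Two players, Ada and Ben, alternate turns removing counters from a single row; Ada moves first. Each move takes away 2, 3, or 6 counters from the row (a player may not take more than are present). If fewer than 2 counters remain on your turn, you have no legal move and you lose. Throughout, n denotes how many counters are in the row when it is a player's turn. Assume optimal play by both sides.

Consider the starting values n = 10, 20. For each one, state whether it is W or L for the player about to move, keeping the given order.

Classify positions by backward induction: terminal positions (no move available) are L. From any other position, the mover wins iff some move reaches an L.
n=0: no move → L
n=1: no move → L
n=2: reaches L-position 0 → W
n=3: reaches L-position 1 → W
n=4: reaches L-position 1 → W
n=5: only reaches 3(W), 2(W), all W → L
n=6: reaches L-position 0 → W
n=7: reaches L-position 5 → W
n=8: reaches L-position 5 → W
n=9: only reaches 7(W), 6(W), 3(W), all W → L
n=10: only reaches 8(W), 7(W), 4(W), all W → L
n=11: reaches L-position 9 → W
n=12: reaches L-position 10 → W
n=13: reaches L-position 10 → W
n=14: only reaches 12(W), 11(W), 8(W), all W → L
n=15: reaches L-position 9 → W
n=16: reaches L-position 14 → W
n=17: reaches L-position 14 → W
n=18: only reaches 16(W), 15(W), 12(W), all W → L
n=19: only reaches 17(W), 16(W), 13(W), all W → L
n=20: reaches L-position 18 → W

10: L, 20: W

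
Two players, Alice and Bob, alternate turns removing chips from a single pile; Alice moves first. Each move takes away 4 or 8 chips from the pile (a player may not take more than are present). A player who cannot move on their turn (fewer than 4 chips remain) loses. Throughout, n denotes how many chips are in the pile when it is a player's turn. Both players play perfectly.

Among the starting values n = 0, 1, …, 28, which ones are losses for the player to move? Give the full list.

0, 1, 2, 3, 12, 13, 14, 15, 24, 25, 26, 27

Use the standard recursion: the mover loses at a terminal position; elsewhere, the mover wins exactly when some move hands the opponent an L position.
n=0: no move → L
n=1: no move → L
n=2: no move → L
n=3: no move → L
n=4: reaches L-position 0 → W
n=5: reaches L-position 1 → W
n=6: reaches L-position 2 → W
n=7: reaches L-position 3 → W
n=8: reaches L-position 0 → W
n=9: reaches L-position 1 → W
n=10: reaches L-position 2 → W
n=11: reaches L-position 3 → W
n=12: only reaches 8(W), 4(W), all W → L
n=13: only reaches 9(W), 5(W), all W → L
n=14: only reaches 10(W), 6(W), all W → L
n=15: only reaches 11(W), 7(W), all W → L
n=16: reaches L-position 12 → W
n=17: reaches L-position 13 → W
n=18: reaches L-position 14 → W
n=19: reaches L-position 15 → W
n=20: reaches L-position 12 → W
n=21: reaches L-position 13 → W
n=22: reaches L-position 14 → W
n=23: reaches L-position 15 → W
n=24: only reaches 20(W), 16(W), all W → L
n=25: only reaches 21(W), 17(W), all W → L
n=26: only reaches 22(W), 18(W), all W → L
n=27: only reaches 23(W), 19(W), all W → L
n=28: reaches L-position 24 → W
The losing starting values of n are exactly the entries labelled L in this table (12 of them).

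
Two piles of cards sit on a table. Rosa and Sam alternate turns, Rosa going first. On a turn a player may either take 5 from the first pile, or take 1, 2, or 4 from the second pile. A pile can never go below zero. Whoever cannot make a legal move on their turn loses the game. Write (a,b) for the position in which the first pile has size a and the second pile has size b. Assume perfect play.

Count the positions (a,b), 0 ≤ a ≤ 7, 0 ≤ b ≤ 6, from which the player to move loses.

Compute win/loss labels from the base case upward. A position with no move is L. Any other position is W if it can reach an L in one move, else L.
Every move lowers a or b (never raises either), so fill the grid row by row in increasing a, and left to right within a row: each cell's successors are then already labelled.
      b=0  b=1  b=2  b=3  b=4  b=5  b=6
a=0:    L    W    W    L    W    W    L
a=1:    L    W    W    L    W    W    L
a=2:    L    W    W    L    W    W    L
a=3:    L    W    W    L    W    W    L
a=4:    L    W    W    L    W    W    L
a=5:    W    L    W    W    L    W    W
a=6:    W    L    W    W    L    W    W
a=7:    W    L    W    W    L    W    W
Cells with no legal move (terminal, hence L): (0,0), (1,0), (2,0), (3,0), (4,0).
The remaining L cells, each justified by listing all of its moves:
(0,3): →(0,2)(W), (0,1)(W) — all W, so L
(0,6): →(0,5)(W), (0,4)(W), (0,2)(W) — all W, so L
(1,3): →(1,2)(W), (1,1)(W) — all W, so L
(1,6): →(1,5)(W), (1,4)(W), (1,2)(W) — all W, so L
(2,3): →(2,2)(W), (2,1)(W) — all W, so L
(2,6): →(2,5)(W), (2,4)(W), (2,2)(W) — all W, so L
(3,3): →(3,2)(W), (3,1)(W) — all W, so L
(3,6): →(3,5)(W), (3,4)(W), (3,2)(W) — all W, so L
(4,3): →(4,2)(W), (4,1)(W) — all W, so L
(4,6): →(4,5)(W), (4,4)(W), (4,2)(W) — all W, so L
(5,1): →(0,1)(W), (5,0)(W) — all W, so L
(5,4): →(0,4)(W), (5,3)(W), (5,2)(W), (5,0)(W) — all W, so L
(6,1): →(1,1)(W), (6,0)(W) — all W, so L
(6,4): →(1,4)(W), (6,3)(W), (6,2)(W), (6,0)(W) — all W, so L
(7,1): →(2,1)(W), (7,0)(W) — all W, so L
(7,4): →(2,4)(W), (7,3)(W), (7,2)(W), (7,0)(W) — all W, so L
Every other cell has at least one move into one of the L cells above, so it is W.
L cells per row: a=0: 3, a=1: 3, a=2: 3, a=3: 3, a=4: 3, a=5: 2, a=6: 2, a=7: 2; total 21.

21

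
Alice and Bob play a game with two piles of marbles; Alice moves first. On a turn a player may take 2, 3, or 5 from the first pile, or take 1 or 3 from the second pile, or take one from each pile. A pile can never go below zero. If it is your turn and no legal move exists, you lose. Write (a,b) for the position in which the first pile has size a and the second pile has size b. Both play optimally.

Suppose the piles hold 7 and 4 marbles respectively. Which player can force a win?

Use the standard recursion: the mover loses at a terminal position; elsewhere, the mover wins exactly when some move hands the opponent an L position.
No move ever increases a pile, so every position that can arise here has a ≤ 7 and b ≤ 4; it is enough to label the cells with 0 ≤ a ≤ 7 and 0 ≤ b ≤ 4.
Every move lowers a or b (never raises either), so fill the grid row by row in increasing a, and left to right within a row: each cell's successors are then already labelled.
      b=0  b=1  b=2  b=3  b=4
a=0:    L    W    L    W    L
a=1:    L    W    L    W    L
a=2:    W    W    W    W    W
a=3:    W    L    W    L    W
a=4:    W    L    W    L    W
a=5:    W    W    W    W    W
a=6:    W    W    W    W    W
a=7:    L    W    L    W    L
Cells with no legal move (terminal, hence L): (0,0), (1,0).
The remaining L cells, each justified by listing all of its moves:
(0,2): →(0,1)(W) only, which is W, so L
(0,4): →(0,3)(W), (0,1)(W) — all W, so L
(1,2): →(1,1)(W), (0,1)(W) — all W, so L
(1,4): →(1,3)(W), (1,1)(W), (0,3)(W) — all W, so L
(3,1): →(1,1)(W), (0,1)(W), (3,0)(W), (2,0)(W) — all W, so L
(3,3): →(1,3)(W), (0,3)(W), (3,2)(W), (3,0)(W), (2,2)(W) — all W, so L
(4,1): →(2,1)(W), (1,1)(W), (4,0)(W), (3,0)(W) — all W, so L
(4,3): →(2,3)(W), (1,3)(W), (4,2)(W), (4,0)(W), (3,2)(W) — all W, so L
(7,0): →(5,0)(W), (4,0)(W), (2,0)(W) — all W, so L
(7,2): →(5,2)(W), (4,2)(W), (2,2)(W), (7,1)(W), (6,1)(W) — all W, so L
(7,4): →(5,4)(W), (4,4)(W), (2,4)(W), (7,3)(W), (7,1)(W), (6,3)(W) — all W, so L
Every other cell has at least one move into one of the L cells above, so it is W.
Every move from (7,4) reaches a W position, so the mover loses.

Bob wins.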